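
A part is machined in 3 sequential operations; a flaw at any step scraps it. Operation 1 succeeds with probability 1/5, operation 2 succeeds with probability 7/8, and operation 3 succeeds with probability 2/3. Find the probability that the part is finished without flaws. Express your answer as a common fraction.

The events are sequential, so multiply the conditional probabilities:
P = 1/5 × 7/8 × 2/3 = 14/120 = 7/60.

7/60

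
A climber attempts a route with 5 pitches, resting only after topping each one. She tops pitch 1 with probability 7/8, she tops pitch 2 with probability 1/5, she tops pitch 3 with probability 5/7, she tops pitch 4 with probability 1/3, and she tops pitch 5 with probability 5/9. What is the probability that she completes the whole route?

5/216

Multiplying along the chain,
P = 7/8 × 1/5 × 5/7 × 1/3 × 5/9 = 175/7560 = 5/216.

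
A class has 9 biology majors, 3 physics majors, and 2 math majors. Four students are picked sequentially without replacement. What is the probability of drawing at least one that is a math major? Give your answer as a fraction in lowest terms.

P(no math majors) = 12/14 × 11/13 × 10/12 × 9/11 = 11880/24024 = 45/91.
P(at least one) = 1 − 45/91 = 46/91.

46/91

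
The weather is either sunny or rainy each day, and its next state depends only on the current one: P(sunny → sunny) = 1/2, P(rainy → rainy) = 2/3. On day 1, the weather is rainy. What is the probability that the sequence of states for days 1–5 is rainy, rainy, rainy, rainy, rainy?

Day 1 is given. For each transition, use the conditional probability from the current state:
P(rainy | rainy) = 2/3; P(rainy | rainy) = 2/3; P(rainy | rainy) = 2/3; P(rainy | rainy) = 2/3.
P = 2/3 × 2/3 × 2/3 × 2/3 = 16/81.

16/81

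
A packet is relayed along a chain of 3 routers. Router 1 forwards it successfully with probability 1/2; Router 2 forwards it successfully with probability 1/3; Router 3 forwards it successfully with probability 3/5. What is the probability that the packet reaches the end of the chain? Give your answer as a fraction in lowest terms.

Each stage is reached only if all earlier stages succeed, so
P = 1/2 × 1/3 × 3/5 = 3/30 = 1/10.

1/10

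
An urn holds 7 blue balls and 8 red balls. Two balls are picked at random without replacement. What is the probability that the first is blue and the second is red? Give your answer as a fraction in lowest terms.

Each draw changes the counts, so multiply the conditional probabilities along the sequence:
P = 7/15 × 8/14 = 56/210 = 4/15.

4/15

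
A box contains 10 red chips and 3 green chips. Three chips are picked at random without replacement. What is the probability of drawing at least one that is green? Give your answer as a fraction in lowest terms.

P(no green) = 10/13 × 9/12 × 8/11 = 720/1716 = 60/143.
P(at least one) = 1 − 60/143 = 83/143.

83/143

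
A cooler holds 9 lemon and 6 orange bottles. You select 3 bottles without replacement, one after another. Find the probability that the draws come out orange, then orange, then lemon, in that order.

Each draw changes the counts, so multiply the conditional probabilities along the sequence:
P = 6/15 × 5/14 × 9/13 = 270/2730 = 9/91.

9/91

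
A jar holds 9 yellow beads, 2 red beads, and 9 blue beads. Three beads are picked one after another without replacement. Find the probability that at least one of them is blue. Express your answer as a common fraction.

65/76

P(no blue) = 11/20 × 10/19 × 9/18 = 990/6840 = 11/76.
P(at least one) = 1 − 11/76 = 65/76.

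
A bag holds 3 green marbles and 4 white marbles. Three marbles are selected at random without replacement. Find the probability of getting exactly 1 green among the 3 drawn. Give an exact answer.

18/35

One ordering (green drawn first) has probability 3/7 × 4/6 × 3/5 = 36/210 = 6/35.
There are C(3,1) = 3 such orderings, each equally likely, so P = 3 × 6/35 = 18/35.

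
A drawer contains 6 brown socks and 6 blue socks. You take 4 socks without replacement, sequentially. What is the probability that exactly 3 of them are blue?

One ordering (blue drawn first) has probability 6/12 × 5/11 × 4/10 × 6/9 = 720/11880 = 2/33.
There are C(4,3) = 4 such orderings, each equally likely, so P = 4 × 2/33 = 8/33.

8/33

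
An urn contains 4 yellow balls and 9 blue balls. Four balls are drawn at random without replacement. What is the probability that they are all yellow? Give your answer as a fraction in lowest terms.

1/715

P = 4/13 × 3/12 × 2/11 × 1/10 = 24/17160 = 1/715.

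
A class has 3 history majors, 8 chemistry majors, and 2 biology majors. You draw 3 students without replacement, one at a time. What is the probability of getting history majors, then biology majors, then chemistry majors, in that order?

Multiply the probability of each draw given the previous ones:
P = 3/13 × 2/12 × 8/11 = 48/1716 = 4/143.

4/143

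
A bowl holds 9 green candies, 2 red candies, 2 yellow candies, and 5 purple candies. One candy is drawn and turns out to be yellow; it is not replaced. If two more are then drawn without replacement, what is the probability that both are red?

1/136

With the first candy removed, 2 red remain out of 17.
P = 2/17 × 1/16 = 2/272 = 1/136.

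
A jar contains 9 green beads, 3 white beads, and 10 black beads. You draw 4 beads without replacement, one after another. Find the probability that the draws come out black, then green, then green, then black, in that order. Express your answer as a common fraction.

Multiply the probability of each draw given the previous ones:
P = 10/22 × 9/21 × 8/20 × 9/19 = 6480/175560 = 54/1463.

54/1463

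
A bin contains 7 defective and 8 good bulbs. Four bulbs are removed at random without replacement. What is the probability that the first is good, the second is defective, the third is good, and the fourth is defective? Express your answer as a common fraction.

14/195

Each draw changes the counts, so multiply the conditional probabilities along the sequence:
P = 8/15 × 7/14 × 7/13 × 6/12 = 2352/32760 = 14/195.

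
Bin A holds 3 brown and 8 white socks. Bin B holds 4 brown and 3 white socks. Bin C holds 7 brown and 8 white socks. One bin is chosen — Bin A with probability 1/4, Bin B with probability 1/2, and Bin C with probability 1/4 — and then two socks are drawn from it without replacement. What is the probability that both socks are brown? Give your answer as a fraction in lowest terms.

159/770

From Bin A: P(both brown) = (3/11)(2/10) = 3/55.
From Bin B: P(both brown) = (4/7)(3/6) = 2/7.
From Bin C: P(both brown) = (7/15)(6/14) = 1/5.
Total probability = (1/4)(3/55) + (1/2)(2/7) + (1/4)(1/5) = 159/770.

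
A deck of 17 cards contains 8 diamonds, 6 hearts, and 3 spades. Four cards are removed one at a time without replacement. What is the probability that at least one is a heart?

205/238

P(no hearts) = 11/17 × 10/16 × 9/15 × 8/14 = 7920/57120 = 33/238.
P(at least one) = 1 − 33/238 = 205/238.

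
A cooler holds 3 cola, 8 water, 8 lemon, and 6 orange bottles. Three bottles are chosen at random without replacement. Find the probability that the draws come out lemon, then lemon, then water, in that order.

Chain rule:
P = 8/25 × 7/24 × 8/23 = 448/13800 = 56/1725.

56/1725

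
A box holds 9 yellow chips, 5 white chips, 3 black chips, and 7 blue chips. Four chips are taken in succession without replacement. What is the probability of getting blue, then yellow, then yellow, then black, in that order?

Each draw changes the counts, so multiply the conditional probabilities along the sequence:
P = 7/24 × 9/23 × 8/22 × 3/21 = 1512/255024 = 3/506.

3/506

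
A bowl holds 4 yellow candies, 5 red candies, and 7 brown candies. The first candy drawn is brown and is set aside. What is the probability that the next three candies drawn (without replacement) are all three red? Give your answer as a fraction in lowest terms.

2/91

With the first candy removed, 5 red remain out of 15.
P = 5/15 × 4/14 × 3/13 = 60/2730 = 2/91.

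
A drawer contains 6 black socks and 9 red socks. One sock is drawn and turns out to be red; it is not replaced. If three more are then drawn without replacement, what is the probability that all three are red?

After the first draw, 8 of the remaining 14 socks are red.
P = 8/14 × 7/13 × 6/12 = 336/2184 = 2/13.

2/13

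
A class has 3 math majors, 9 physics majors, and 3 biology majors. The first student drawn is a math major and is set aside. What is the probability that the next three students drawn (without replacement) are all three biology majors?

After the first draw, 3 of the remaining 14 students are biology majors.
P = 3/14 × 2/13 × 1/12 = 6/2184 = 1/364.

1/364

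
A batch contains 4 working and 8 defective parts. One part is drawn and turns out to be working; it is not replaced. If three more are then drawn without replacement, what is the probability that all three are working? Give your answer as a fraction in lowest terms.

With the first part removed, 3 working remain out of 11.
P = 3/11 × 2/10 × 1/9 = 6/990 = 1/165.

1/165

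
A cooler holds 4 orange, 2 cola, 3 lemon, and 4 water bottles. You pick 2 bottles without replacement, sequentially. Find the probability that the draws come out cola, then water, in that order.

Multiply the probability of each draw given the previous ones:
P = 2/13 × 4/12 = 8/156 = 2/39.

2/39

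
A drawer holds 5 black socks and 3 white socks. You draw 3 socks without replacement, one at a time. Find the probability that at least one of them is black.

55/56

P(no black) = 3/8 × 2/7 × 1/6 = 6/336 = 1/56.
P(at least one) = 1 − 1/56 = 55/56.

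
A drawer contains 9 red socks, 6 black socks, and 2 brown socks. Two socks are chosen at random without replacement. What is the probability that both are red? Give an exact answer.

9/34

P = 9/17 × 8/16 = 72/272 = 9/34.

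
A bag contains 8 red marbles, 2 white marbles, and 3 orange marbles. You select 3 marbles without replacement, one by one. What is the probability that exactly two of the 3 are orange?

15/143

One ordering (orange drawn first) has probability 3/13 × 2/12 × 10/11 = 60/1716 = 5/143.
There are C(3,2) = 3 such orderings, each equally likely, so P = 3 × 5/143 = 15/143.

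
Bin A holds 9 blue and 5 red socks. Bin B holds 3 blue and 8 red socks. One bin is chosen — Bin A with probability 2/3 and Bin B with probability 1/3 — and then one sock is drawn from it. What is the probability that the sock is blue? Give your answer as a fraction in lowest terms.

40/77

From Bin A: P(blue) = 9/14.
From Bin B: P(blue) = 3/11.
Total probability = (2/3)(9/14) + (1/3)(3/11) = 40/77.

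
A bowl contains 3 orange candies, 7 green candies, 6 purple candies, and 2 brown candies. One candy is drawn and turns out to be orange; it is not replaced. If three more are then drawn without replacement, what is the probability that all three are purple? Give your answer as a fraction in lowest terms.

1/34

After the first draw, 6 of the remaining 17 candies are purple.
P = 6/17 × 5/16 × 4/15 = 120/4080 = 1/34.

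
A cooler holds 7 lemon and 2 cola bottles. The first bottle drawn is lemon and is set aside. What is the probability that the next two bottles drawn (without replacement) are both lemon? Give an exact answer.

With the first bottle removed, 6 lemon remain out of 8.
P = 6/8 × 5/7 = 30/56 = 15/28.

15/28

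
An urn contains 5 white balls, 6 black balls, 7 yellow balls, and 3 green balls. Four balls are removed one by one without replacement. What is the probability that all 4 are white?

P(every draw is white) = 5/21 × 4/20 × 3/19 × 2/18 = 120/143640 = 1/1197.

1/1197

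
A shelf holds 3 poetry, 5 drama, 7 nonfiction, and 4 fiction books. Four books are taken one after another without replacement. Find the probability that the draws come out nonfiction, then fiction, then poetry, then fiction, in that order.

7/2584

Chain rule:
P = 7/19 × 4/18 × 3/17 × 3/16 = 252/93024 = 7/2584.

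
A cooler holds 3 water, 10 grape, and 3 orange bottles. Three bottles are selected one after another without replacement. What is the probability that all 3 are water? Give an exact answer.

P(all water) = 3/16 × 2/15 × 1/14 = 6/3360 = 1/560.

1/560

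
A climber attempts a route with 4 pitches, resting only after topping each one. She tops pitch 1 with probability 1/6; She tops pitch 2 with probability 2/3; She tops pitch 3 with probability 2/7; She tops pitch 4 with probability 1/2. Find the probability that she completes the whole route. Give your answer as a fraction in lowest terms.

Each stage is reached only if all earlier stages succeed, so
P = 1/6 × 2/3 × 2/7 × 1/2 = 4/252 = 1/63.

1/63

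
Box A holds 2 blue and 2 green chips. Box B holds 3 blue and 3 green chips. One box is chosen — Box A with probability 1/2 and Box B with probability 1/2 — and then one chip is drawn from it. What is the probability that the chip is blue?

1/2

From Box A: P(blue) = 2/4.
From Box B: P(blue) = 3/6.
Total probability = (1/2)(2/4) + (1/2)(3/6) = 1/2.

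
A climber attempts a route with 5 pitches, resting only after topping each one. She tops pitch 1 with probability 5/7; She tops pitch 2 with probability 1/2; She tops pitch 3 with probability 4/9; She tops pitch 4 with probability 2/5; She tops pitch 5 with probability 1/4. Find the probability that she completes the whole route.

Multiplying along the chain,
P = 5/7 × 1/2 × 4/9 × 2/5 × 1/4 = 40/2520 = 1/63.

1/63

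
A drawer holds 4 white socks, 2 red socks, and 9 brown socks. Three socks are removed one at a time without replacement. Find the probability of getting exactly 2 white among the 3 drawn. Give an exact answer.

66/455

One ordering (white drawn first) has probability 4/15 × 3/14 × 11/13 = 132/2730 = 22/455.
There are C(3,2) = 3 such orderings, each equally likely, so P = 3 × 22/455 = 66/455.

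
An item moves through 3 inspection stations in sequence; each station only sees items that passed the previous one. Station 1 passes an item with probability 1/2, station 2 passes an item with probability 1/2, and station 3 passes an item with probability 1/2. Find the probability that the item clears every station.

The events are sequential, so multiply the conditional probabilities:
P = 1/2 × 1/2 × 1/2 = 1/8.

1/8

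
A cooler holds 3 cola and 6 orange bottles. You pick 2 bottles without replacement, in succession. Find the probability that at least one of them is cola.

7/12

P(no cola) = 6/9 × 5/8 = 30/72 = 5/12.
P(at least one) = 1 − 5/12 = 7/12.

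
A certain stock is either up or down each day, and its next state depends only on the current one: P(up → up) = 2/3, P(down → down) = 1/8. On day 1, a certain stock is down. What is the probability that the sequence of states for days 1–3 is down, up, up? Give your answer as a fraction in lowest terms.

7/12

Day 1 is given. For each transition, use the conditional probability from the current state:
P(up | down) = 7/8; P(up | up) = 2/3.
P = 7/8 × 2/3 = 14/24 = 7/12.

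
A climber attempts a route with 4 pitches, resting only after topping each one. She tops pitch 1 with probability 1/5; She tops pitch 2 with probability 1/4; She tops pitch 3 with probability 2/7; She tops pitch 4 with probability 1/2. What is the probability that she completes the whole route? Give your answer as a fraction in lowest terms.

The events are sequential, so multiply the conditional probabilities:
P = 1/5 × 1/4 × 2/7 × 1/2 = 2/280 = 1/140.

1/140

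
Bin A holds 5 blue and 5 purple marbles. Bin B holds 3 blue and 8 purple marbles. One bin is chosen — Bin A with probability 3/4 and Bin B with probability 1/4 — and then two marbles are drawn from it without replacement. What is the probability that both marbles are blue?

119/660

From Bin A: P(both blue) = (5/10)(4/9) = 2/9.
From Bin B: P(both blue) = (3/11)(2/10) = 3/55.
Total probability = (3/4)(2/9) + (1/4)(3/55) = 119/660.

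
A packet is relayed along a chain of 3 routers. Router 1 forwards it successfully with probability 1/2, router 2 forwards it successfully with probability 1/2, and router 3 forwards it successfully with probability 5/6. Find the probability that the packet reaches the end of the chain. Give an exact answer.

5/24

Each stage is reached only if all earlier stages succeed, so
P = 1/2 × 1/2 × 5/6 = 5/24.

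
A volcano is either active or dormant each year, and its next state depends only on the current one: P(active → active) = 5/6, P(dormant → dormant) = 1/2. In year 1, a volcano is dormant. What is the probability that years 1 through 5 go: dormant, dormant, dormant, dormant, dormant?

Year 1 is given. For each transition, use the conditional probability from the current state:
P(dormant | dormant) = 1/2; P(dormant | dormant) = 1/2; P(dormant | dormant) = 1/2; P(dormant | dormant) = 1/2.
P = 1/2 × 1/2 × 1/2 × 1/2 = 1/16.

1/16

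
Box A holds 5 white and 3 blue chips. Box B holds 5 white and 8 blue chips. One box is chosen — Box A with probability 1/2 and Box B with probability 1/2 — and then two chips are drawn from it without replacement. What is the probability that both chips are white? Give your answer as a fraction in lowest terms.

265/1092

From Box A: P(both white) = (5/8)(4/7) = 5/14.
From Box B: P(both white) = (5/13)(4/12) = 5/39.
Total probability = (1/2)(5/14) + (1/2)(5/39) = 265/1092.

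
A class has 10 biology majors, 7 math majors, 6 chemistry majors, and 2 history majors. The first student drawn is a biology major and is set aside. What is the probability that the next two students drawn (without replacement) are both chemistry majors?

With the first student removed, 6 chemistry majors remain out of 24.
P = 6/24 × 5/23 = 30/552 = 5/92.

5/92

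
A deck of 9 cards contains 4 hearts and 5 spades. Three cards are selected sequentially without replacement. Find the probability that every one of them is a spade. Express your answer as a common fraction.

P(every draw is a spade) = 5/9 × 4/8 × 3/7 = 60/504 = 5/42.

5/42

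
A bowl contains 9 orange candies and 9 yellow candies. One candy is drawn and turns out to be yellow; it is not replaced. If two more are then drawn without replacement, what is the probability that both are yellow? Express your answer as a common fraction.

7/34

With the first candy removed, 8 yellow remain out of 17.
P = 8/17 × 7/16 = 56/272 = 7/34.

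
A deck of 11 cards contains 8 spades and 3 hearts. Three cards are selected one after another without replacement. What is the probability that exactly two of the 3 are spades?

28/55

One ordering (spades drawn first) has probability 8/11 × 7/10 × 3/9 = 168/990 = 28/165.
There are C(3,2) = 3 such orderings, each equally likely, so P = 3 × 28/165 = 28/55.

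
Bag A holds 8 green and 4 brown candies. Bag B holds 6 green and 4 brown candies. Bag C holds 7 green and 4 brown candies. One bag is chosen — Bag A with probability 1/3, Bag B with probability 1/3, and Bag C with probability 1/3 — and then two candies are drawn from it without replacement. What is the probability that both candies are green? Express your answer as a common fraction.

188/495

From Bag A: P(both green) = (8/12)(7/11) = 14/33.
From Bag B: P(both green) = (6/10)(5/9) = 1/3.
From Bag C: P(both green) = (7/11)(6/10) = 21/55.
Total probability = (1/3)(14/33) + (1/3)(1/3) + (1/3)(21/55) = 188/495.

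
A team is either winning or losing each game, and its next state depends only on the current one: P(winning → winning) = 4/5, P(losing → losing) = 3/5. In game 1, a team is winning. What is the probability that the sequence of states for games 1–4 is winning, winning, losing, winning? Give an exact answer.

Game 1 is given. For each transition, use the conditional probability from the current state:
P(winning | winning) = 4/5; P(losing | winning) = 1/5; P(winning | losing) = 2/5.
P = 4/5 × 1/5 × 2/5 = 8/125.

8/125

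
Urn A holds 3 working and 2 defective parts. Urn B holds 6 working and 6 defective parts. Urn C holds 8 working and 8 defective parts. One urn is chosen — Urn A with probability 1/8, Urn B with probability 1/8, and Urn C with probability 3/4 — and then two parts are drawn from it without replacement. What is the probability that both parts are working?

From Urn A: P(both working) = (3/5)(2/4) = 3/10.
From Urn B: P(both working) = (6/12)(5/11) = 5/22.
From Urn C: P(both working) = (8/16)(7/15) = 7/30.
Total probability = (1/8)(3/10) + (1/8)(5/22) + (3/4)(7/30) = 53/220.

53/220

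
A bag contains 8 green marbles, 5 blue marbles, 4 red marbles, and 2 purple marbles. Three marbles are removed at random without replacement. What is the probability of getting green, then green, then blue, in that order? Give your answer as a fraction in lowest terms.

140/2907

Chain rule:
P = 8/19 × 7/18 × 5/17 = 280/5814 = 140/2907.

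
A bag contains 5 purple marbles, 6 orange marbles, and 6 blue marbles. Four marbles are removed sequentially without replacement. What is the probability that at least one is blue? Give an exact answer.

205/238

P(no blue) = 11/17 × 10/16 × 9/15 × 8/14 = 7920/57120 = 33/238.
P(at least one) = 1 − 33/238 = 205/238.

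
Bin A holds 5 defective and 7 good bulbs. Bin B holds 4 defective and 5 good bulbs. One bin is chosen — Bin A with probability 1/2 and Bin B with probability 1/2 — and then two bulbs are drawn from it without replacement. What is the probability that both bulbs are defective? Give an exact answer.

From Bin A: P(both defective) = (5/12)(4/11) = 5/33.
From Bin B: P(both defective) = (4/9)(3/8) = 1/6.
Total probability = (1/2)(5/33) + (1/2)(1/6) = 7/44.

7/44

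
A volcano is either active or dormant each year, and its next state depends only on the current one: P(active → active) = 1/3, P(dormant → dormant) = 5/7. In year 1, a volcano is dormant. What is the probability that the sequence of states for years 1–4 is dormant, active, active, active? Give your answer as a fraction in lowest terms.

2/63

Year 1 is given. For each transition, use the conditional probability from the current state:
P(active | dormant) = 2/7; P(active | active) = 1/3; P(active | active) = 1/3.
P = 2/7 × 1/3 × 1/3 = 2/63.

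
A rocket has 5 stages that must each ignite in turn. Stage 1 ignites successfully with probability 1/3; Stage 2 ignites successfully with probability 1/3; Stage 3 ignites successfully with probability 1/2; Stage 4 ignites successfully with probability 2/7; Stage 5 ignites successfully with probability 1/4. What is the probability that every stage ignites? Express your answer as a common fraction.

1/252

The events are sequential, so multiply the conditional probabilities:
P = 1/3 × 1/3 × 1/2 × 2/7 × 1/4 = 2/504 = 1/252.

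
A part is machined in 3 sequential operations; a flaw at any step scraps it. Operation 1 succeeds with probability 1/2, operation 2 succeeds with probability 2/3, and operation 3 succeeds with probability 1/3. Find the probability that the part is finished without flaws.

1/9

Each stage is reached only if all earlier stages succeed, so
P = 1/2 × 2/3 × 1/3 = 2/18 = 1/9.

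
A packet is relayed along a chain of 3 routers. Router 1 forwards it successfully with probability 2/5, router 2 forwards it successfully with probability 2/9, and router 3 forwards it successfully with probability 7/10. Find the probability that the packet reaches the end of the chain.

Each stage is reached only if all earlier stages succeed, so
P = 2/5 × 2/9 × 7/10 = 28/450 = 14/225.

14/225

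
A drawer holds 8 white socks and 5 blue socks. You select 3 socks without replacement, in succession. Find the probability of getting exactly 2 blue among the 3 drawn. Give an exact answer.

40/143

One ordering (blue drawn first) has probability 5/13 × 4/12 × 8/11 = 160/1716 = 40/429.
There are C(3,2) = 3 such orderings, each equally likely, so P = 3 × 40/429 = 40/143.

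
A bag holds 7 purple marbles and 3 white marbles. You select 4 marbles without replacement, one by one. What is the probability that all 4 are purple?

1/6

P(all purple) = 7/10 × 6/9 × 5/8 × 4/7 = 840/5040 = 1/6.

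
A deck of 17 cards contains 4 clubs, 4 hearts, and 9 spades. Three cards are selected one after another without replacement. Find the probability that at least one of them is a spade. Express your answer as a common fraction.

P(no spades) = 8/17 × 7/16 × 6/15 = 336/4080 = 7/85.
P(at least one) = 1 − 7/85 = 78/85.

78/85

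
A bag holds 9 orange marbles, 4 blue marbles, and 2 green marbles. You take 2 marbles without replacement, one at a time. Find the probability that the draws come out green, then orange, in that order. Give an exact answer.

Multiply the probability of each draw given the previous ones:
P = 2/15 × 9/14 = 18/210 = 3/35.

3/35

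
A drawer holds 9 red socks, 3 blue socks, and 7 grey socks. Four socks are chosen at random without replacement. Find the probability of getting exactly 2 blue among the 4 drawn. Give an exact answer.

30/323

One ordering (blue drawn first) has probability 3/19 × 2/18 × 16/17 × 15/16 = 1440/93024 = 5/323.
There are C(4,2) = 6 such orderings, each equally likely, so P = 6 × 5/323 = 30/323.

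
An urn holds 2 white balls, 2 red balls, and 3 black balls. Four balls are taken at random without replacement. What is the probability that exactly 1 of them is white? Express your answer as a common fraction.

One ordering (white drawn first) has probability 2/7 × 5/6 × 4/5 × 3/4 = 120/840 = 1/7.
There are C(4,1) = 4 such orderings, each equally likely, so P = 4 × 1/7 = 4/7.

4/7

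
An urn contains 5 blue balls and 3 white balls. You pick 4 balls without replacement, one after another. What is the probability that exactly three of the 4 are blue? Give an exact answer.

One ordering (blue drawn first) has probability 5/8 × 4/7 × 3/6 × 3/5 = 180/1680 = 3/28.
There are C(4,3) = 4 such orderings, each equally likely, so P = 4 × 3/28 = 3/7.

3/7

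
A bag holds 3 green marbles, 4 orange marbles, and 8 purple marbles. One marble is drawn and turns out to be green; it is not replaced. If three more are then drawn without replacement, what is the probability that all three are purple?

2/13

With the first marble removed, 8 purple remain out of 14.
P = 8/14 × 7/13 × 6/12 = 336/2184 = 2/13.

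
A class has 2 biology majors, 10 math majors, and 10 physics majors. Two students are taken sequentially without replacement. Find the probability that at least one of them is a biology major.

P(no biology majors) = 20/22 × 19/21 = 380/462 = 190/231.
P(at least one) = 1 − 190/231 = 41/231.

41/231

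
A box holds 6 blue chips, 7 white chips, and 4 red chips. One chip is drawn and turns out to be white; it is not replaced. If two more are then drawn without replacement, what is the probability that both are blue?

1/8

After the first draw, 6 of the remaining 16 chips are blue.
P = 6/16 × 5/15 = 30/240 = 1/8.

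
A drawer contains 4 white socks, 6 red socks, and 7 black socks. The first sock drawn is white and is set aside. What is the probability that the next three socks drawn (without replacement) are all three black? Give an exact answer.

1/16

With the first sock removed, 7 black remain out of 16.
P = 7/16 × 6/15 × 5/14 = 210/3360 = 1/16.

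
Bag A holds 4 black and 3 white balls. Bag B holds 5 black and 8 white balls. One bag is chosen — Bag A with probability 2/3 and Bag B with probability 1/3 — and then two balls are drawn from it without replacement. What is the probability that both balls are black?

From Bag A: P(both black) = (4/7)(3/6) = 2/7.
From Bag B: P(both black) = (5/13)(4/12) = 5/39.
Total probability = (2/3)(2/7) + (1/3)(5/39) = 191/819.

191/819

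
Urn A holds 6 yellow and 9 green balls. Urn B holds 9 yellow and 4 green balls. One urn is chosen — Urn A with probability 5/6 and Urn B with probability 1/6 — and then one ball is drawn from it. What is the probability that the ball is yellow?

From Urn A: P(yellow) = 6/15.
From Urn B: P(yellow) = 9/13.
Total probability = (5/6)(6/15) + (1/6)(9/13) = 35/78.

35/78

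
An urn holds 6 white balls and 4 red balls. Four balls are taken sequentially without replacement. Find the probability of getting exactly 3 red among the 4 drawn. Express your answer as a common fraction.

One ordering (red drawn first) has probability 4/10 × 3/9 × 2/8 × 6/7 = 144/5040 = 1/35.
There are C(4,3) = 4 such orderings, each equally likely, so P = 4 × 1/35 = 4/35.

4/35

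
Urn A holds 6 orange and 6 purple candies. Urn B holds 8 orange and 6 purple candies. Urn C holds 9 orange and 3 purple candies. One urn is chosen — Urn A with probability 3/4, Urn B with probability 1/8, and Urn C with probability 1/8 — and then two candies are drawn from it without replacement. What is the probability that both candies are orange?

317/1144

From Urn A: P(both orange) = (6/12)(5/11) = 5/22.
From Urn B: P(both orange) = (8/14)(7/13) = 4/13.
From Urn C: P(both orange) = (9/12)(8/11) = 6/11.
Total probability = (3/4)(5/22) + (1/8)(4/13) + (1/8)(6/11) = 317/1144.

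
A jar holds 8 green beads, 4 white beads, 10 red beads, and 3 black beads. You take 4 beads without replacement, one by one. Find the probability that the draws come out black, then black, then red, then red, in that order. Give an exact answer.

9/5060

Multiply the probability of each draw given the previous ones:
P = 3/25 × 2/24 × 10/23 × 9/22 = 540/303600 = 9/5060.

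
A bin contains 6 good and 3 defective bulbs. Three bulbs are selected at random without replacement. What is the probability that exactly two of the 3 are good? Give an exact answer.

One ordering (good drawn first) has probability 6/9 × 5/8 × 3/7 = 90/504 = 5/28.
There are C(3,2) = 3 such orderings, each equally likely, so P = 3 × 5/28 = 15/28.

15/28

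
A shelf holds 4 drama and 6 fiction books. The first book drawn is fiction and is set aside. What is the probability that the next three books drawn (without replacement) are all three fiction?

With the first book removed, 5 fiction remain out of 9.
P = 5/9 × 4/8 × 3/7 = 60/504 = 5/42.

5/42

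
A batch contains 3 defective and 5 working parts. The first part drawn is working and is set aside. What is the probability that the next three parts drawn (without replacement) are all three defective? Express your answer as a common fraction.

After the first draw, 3 of the remaining 7 parts are defective.
P = 3/7 × 2/6 × 1/5 = 6/210 = 1/35.

1/35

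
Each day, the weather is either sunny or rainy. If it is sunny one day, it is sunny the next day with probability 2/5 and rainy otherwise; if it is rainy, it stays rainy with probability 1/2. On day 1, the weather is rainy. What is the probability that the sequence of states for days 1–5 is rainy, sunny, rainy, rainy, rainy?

Day 1 is given. For each transition, use the conditional probability from the current state:
P(sunny | rainy) = 1/2; P(rainy | sunny) = 3/5; P(rainy | rainy) = 1/2; P(rainy | rainy) = 1/2.
P = 1/2 × 3/5 × 1/2 × 1/2 = 3/40.

3/40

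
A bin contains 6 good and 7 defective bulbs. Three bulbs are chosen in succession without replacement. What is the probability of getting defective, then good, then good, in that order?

35/286

Chain rule:
P = 7/13 × 6/12 × 5/11 = 210/1716 = 35/286.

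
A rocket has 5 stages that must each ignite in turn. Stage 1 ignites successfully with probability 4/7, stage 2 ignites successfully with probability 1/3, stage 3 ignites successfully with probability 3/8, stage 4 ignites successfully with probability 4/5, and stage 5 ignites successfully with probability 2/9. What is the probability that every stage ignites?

4/315

Each stage is reached only if all earlier stages succeed, so
P = 4/7 × 1/3 × 3/8 × 4/5 × 2/9 = 96/7560 = 4/315.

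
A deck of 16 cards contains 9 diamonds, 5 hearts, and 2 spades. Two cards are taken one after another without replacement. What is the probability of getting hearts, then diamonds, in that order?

Each draw changes the counts, so multiply the conditional probabilities along the sequence:
P = 5/16 × 9/15 = 45/240 = 3/16.

3/16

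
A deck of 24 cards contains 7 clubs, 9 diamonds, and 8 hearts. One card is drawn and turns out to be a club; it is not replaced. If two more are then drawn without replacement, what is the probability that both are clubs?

15/253

With the first card removed, 6 clubs remain out of 23.
P = 6/23 × 5/22 = 30/506 = 15/253.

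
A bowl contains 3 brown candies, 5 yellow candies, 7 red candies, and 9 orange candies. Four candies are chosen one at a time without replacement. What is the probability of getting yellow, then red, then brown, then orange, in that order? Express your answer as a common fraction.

Chain rule:
P = 5/24 × 7/23 × 3/22 × 9/21 = 945/255024 = 15/4048.

15/4048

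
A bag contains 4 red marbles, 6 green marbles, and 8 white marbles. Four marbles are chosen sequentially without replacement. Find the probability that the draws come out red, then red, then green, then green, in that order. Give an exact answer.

1/204

Each draw changes the counts, so multiply the conditional probabilities along the sequence:
P = 4/18 × 3/17 × 6/16 × 5/15 = 360/73440 = 1/204.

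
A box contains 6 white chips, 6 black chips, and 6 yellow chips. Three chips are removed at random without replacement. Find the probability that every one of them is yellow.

P = 6/18 × 5/17 × 4/16 = 120/4896 = 5/204.

5/204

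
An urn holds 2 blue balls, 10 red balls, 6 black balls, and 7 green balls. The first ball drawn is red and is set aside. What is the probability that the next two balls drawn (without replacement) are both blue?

1/276

After the first draw, 2 of the remaining 24 balls are blue.
P = 2/24 × 1/23 = 2/552 = 1/276.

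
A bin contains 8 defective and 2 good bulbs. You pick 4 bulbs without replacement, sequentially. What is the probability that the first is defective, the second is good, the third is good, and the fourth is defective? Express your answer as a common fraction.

1/45

Chain rule:
P = 8/10 × 2/9 × 1/8 × 7/7 = 112/5040 = 1/45.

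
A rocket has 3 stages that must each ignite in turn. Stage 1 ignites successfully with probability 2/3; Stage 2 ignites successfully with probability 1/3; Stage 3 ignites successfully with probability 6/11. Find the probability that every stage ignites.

Each stage is reached only if all earlier stages succeed, so
P = 2/3 × 1/3 × 6/11 = 12/99 = 4/33.

4/33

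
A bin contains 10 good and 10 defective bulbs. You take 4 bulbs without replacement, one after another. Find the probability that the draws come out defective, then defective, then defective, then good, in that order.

20/323

Each draw changes the counts, so multiply the conditional probabilities along the sequence:
P = 10/20 × 9/19 × 8/18 × 10/17 = 7200/116280 = 20/323.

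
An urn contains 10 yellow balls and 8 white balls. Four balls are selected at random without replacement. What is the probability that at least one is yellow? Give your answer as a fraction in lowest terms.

299/306

P(no yellow) = 8/18 × 7/17 × 6/16 × 5/15 = 1680/73440 = 7/306.
P(at least one) = 1 − 7/306 = 299/306.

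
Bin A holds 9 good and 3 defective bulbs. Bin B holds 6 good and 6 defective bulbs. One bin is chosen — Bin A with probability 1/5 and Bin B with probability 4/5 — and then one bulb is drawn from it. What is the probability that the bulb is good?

From Bin A: P(good) = 9/12.
From Bin B: P(good) = 6/12.
Total probability = (1/5)(9/12) + (4/5)(6/12) = 11/20.

11/20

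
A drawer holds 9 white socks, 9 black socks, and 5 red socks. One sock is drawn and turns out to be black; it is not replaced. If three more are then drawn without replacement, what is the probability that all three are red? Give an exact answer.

With the first sock removed, 5 red remain out of 22.
P = 5/22 × 4/21 × 3/20 = 60/9240 = 1/154.

1/154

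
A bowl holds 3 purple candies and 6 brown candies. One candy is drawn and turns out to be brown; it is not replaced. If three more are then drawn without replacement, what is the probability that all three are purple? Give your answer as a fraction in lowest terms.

1/56

After the first draw, 3 of the remaining 8 candies are purple.
P = 3/8 × 2/7 × 1/6 = 6/336 = 1/56.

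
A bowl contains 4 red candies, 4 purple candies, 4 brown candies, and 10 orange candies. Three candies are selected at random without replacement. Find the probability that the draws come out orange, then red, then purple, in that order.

4/231

Chain rule:
P = 10/22 × 4/21 × 4/20 = 160/9240 = 4/231.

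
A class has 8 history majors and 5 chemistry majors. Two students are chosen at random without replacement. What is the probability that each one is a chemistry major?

P = 5/13 × 4/12 = 20/156 = 5/39.

5/39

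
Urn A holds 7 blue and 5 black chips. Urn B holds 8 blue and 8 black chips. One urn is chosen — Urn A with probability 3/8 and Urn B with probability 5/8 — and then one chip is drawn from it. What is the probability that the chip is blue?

From Urn A: P(blue) = 7/12.
From Urn B: P(blue) = 8/16.
Total probability = (3/8)(7/12) + (5/8)(8/16) = 17/32.

17/32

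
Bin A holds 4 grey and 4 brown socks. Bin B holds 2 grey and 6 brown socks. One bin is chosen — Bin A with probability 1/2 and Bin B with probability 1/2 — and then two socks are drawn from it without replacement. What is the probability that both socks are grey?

1/8

From Bin A: P(both grey) = (4/8)(3/7) = 3/14.
From Bin B: P(both grey) = (2/8)(1/7) = 1/28.
Total probability = (1/2)(3/14) + (1/2)(1/28) = 1/8.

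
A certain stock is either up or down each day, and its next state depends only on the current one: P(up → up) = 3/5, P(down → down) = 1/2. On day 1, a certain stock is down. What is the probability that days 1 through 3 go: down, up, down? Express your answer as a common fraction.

Day 1 is given. For each transition, use the conditional probability from the current state:
P(up | down) = 1/2; P(down | up) = 2/5.
P = 1/2 × 2/5 = 2/10 = 1/5.

1/5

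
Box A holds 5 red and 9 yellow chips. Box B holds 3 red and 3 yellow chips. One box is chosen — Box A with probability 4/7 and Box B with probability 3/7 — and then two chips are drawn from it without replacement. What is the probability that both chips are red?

From Box A: P(both red) = (5/14)(4/13) = 10/91.
From Box B: P(both red) = (3/6)(2/5) = 1/5.
Total probability = (4/7)(10/91) + (3/7)(1/5) = 473/3185.

473/3185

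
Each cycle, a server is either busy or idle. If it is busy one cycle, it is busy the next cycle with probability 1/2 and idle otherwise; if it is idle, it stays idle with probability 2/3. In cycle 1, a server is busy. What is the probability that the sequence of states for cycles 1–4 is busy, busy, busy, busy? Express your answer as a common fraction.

1/8

Cycle 1 is given. For each transition, use the conditional probability from the current state:
P(busy | busy) = 1/2; P(busy | busy) = 1/2; P(busy | busy) = 1/2.
P = 1/2 × 1/2 × 1/2 = 1/8.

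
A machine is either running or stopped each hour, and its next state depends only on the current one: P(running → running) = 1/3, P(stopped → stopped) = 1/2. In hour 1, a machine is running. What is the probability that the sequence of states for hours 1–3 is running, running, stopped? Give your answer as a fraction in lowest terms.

2/9

Hour 1 is given. For each transition, use the conditional probability from the current state:
P(running | running) = 1/3; P(stopped | running) = 2/3.
P = 1/3 × 2/3 = 2/9.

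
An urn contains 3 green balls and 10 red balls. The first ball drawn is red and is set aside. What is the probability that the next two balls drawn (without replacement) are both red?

6/11

After the first draw, 9 of the remaining 12 balls are red.
P = 9/12 × 8/11 = 72/132 = 6/11.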